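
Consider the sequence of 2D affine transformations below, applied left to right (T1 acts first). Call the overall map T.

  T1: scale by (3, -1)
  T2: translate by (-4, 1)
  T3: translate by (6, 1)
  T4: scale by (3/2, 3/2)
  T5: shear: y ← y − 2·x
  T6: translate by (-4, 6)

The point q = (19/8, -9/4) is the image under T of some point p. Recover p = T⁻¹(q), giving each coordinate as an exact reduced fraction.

p = (3/4, -1)

T1 = [3 0 0; 0 -1 0; 0 0 1]
T2·T1 = [3 0 -4; 0 -1 1; 0 0 1]
T3·…·T1 = [3 0 2; 0 -1 2; 0 0 1]
T4·…·T1 = [9/2 0 3; 0 -3/2 3; 0 0 1]
T5·…·T1 = [9/2 0 3; -9 -3/2 -3; 0 0 1]
T6·…·T1 = [9/2 0 -1; -9 -3/2 3; 0 0 1]
det M = -27/4; M⁻¹ = [2/9 0 2/9; -4/3 -2/3 2/3; 0 0 1]
M⁻¹ · (19/8, -9/4)ᵀ = (3/4, -1)ᵀ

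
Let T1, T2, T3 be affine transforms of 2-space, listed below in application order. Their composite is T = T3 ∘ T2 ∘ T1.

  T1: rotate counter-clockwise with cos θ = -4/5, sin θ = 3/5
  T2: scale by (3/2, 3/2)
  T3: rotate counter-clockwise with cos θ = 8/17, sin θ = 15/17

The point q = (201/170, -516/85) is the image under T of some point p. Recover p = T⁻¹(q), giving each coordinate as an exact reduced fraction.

T1 = [-4/5 -3/5 0; 3/5 -4/5 0; 0 0 1]
T2·T1 = [-6/5 -9/10 0; 9/10 -6/5 0; 0 0 1]
T3·…·T1 = [-231/170 54/85 0; -54/85 -231/170 0; 0 0 1]
det M = 9/4; M⁻¹ = [-154/255 -24/85 0; 24/85 -154/255 0; 0 0 1]
M⁻¹ · (201/170, -516/85)ᵀ = (1, 4)ᵀ

p = (1, 4)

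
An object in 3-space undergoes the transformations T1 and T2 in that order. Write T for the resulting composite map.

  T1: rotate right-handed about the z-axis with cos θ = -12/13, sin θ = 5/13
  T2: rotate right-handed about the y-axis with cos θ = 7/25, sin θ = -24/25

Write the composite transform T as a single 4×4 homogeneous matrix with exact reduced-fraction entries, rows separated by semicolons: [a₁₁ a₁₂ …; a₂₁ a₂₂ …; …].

T1 = [-12/13 -5/13 0 0; 5/13 -12/13 0 0; 0 0 1 0; 0 0 0 1]
T2·T1 = [-84/325 -7/65 -24/25 0; 5/13 -12/13 0 0; -288/325 -24/65 7/25 0; 0 0 0 1]

T = [-84/325 -7/65 -24/25 0; 5/13 -12/13 0 0; -288/325 -24/65 7/25 0; 0 0 0 1]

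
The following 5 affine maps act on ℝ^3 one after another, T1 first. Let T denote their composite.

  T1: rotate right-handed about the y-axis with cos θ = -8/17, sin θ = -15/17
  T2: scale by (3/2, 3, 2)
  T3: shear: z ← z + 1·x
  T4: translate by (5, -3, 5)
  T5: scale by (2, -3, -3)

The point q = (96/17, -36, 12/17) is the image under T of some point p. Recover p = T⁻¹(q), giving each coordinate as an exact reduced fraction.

p = (-2/3, 5, 2)

T1 = [-8/17 0 -15/17 0; 0 1 0 0; 15/17 0 -8/17 0; 0 0 0 1]
T2·T1 = [-12/17 0 -45/34 0; 0 3 0 0; 30/17 0 -16/17 0; 0 0 0 1]
T3·…·T1 = [-12/17 0 -45/34 0; 0 3 0 0; 18/17 0 -77/34 0; 0 0 0 1]
T4·…·T1 = [-12/17 0 -45/34 5; 0 3 0 -3; 18/17 0 -77/34 5; 0 0 0 1]
T5·…·T1 = [-24/17 0 -45/17 10; 0 -9 0 9; -54/17 0 231/34 -15; 0 0 0 1]
det M = 162; M⁻¹ = [-77/204 0 -5/34 80/51; 0 -1/9 0 1; -3/17 0 4/51 50/17; 0 0 0 1]
M⁻¹ · (96/17, -36, 12/17)ᵀ = (-2/3, 5, 2)ᵀ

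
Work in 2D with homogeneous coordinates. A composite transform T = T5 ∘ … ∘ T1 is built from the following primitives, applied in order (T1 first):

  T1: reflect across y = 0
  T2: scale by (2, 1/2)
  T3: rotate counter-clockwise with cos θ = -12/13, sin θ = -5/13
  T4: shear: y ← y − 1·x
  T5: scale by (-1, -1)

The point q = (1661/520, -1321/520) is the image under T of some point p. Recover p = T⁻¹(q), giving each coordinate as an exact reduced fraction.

T1 = [1 0 0; 0 -1 0; 0 0 1]
T2·T1 = [2 0 0; 0 -1/2 0; 0 0 1]
T3·…·T1 = [-24/13 -5/26 0; -10/13 6/13 0; 0 0 1]
T4·…·T1 = [-24/13 -5/26 0; 14/13 17/26 0; 0 0 1]
T5·…·T1 = [24/13 5/26 0; -14/13 -17/26 0; 0 0 1]
det M = -1; M⁻¹ = [17/26 5/26 0; -14/13 -24/13 0; 0 0 1]
M⁻¹ · (1661/520, -1321/520)ᵀ = (8/5, 5/4)ᵀ

p = (8/5, 5/4)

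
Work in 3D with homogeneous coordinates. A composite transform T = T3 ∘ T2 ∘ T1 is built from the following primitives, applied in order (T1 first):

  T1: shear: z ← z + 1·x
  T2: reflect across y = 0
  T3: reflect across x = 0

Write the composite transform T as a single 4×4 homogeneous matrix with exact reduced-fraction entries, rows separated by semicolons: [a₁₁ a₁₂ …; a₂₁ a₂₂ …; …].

T1 = [1 0 0 0; 0 1 0 0; 1 0 1 0; 0 0 0 1]
T2·T1 = [1 0 0 0; 0 -1 0 0; 1 0 1 0; 0 0 0 1]
T3·…·T1 = [-1 0 0 0; 0 -1 0 0; 1 0 1 0; 0 0 0 1]

T = [-1 0 0 0; 0 -1 0 0; 1 0 1 0; 0 0 0 1]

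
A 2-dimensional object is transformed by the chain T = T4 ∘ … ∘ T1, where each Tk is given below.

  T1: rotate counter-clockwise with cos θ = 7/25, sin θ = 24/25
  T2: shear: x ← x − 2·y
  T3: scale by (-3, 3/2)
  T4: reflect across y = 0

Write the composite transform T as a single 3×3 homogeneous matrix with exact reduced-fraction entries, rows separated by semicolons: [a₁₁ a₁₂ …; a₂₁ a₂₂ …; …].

T1 = [7/25 -24/25 0; 24/25 7/25 0; 0 0 1]
T2·T1 = [-41/25 -38/25 0; 24/25 7/25 0; 0 0 1]
T3·…·T1 = [123/25 114/25 0; 36/25 21/50 0; 0 0 1]
T4·…·T1 = [123/25 114/25 0; -36/25 -21/50 0; 0 0 1]

T = [123/25 114/25 0; -36/25 -21/50 0; 0 0 1]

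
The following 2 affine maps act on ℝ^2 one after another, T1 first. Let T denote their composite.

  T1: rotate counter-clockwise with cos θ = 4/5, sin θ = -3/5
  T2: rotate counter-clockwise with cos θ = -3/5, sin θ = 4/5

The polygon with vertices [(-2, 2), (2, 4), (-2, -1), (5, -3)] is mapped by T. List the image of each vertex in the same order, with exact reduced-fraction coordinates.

image vertices: (-2, -2), (-4, 2), (1, -2), (3, 5)

T1 rotate counter-clockwise with cos θ = 4/5, sin θ = -3/5: (-2, 2) → (-2/5, 14/5); (2, 4) → (4, 2); (-2, -1) → (-11/5, 2/5); (5, -3) → (11/5, -27/5)
T2 rotate counter-clockwise with cos θ = -3/5, sin θ = 4/5: (-2/5, 14/5) → (-2, -2); (4, 2) → (-4, 2); (-11/5, 2/5) → (1, -2); (11/5, -27/5) → (3, 5)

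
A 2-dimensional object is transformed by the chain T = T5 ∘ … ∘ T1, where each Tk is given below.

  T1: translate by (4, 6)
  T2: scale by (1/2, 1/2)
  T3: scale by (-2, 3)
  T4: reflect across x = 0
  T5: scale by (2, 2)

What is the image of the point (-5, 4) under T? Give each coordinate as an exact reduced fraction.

T1 translate by (4, 6): (-5, 4) → (-1, 10)
T2 scale by (1/2, 1/2): (-1, 10) → (-1/2, 5)
T3 scale by (-2, 3): (-1/2, 5) → (1, 15)
T4 reflect across x = 0: (1, 15) → (-1, 15)
T5 scale by (2, 2): (-1, 15) → (-2, 30)

T(p) = (-2, 30)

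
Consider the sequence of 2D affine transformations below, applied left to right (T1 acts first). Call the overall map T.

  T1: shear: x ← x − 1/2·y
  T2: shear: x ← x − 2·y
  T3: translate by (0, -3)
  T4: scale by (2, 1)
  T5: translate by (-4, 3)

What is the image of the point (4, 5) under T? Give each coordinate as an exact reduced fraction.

T(p) = (-21, 5)

T1 shear: x ← x − 1/2·y: (4, 5) → (3/2, 5)
T2 shear: x ← x − 2·y: (3/2, 5) → (-17/2, 5)
T3 translate by (0, -3): (-17/2, 5) → (-17/2, 2)
T4 scale by (2, 1): (-17/2, 2) → (-17, 2)
T5 translate by (-4, 3): (-17, 2) → (-21, 5)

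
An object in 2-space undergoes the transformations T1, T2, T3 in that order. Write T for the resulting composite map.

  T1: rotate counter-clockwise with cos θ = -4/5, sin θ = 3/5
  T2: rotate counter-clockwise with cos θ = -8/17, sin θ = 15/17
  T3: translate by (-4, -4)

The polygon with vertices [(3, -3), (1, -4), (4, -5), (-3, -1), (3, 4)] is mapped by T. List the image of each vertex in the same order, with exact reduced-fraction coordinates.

T1 rotate counter-clockwise with cos θ = -4/5, sin θ = 3/5: (3, -3) → (-3/5, 21/5); (1, -4) → (8/5, 19/5); (4, -5) → (-1/5, 32/5); (-3, -1) → (3, -1); (3, 4) → (-24/5, -7/5)
T2 rotate counter-clockwise with cos θ = -8/17, sin θ = 15/17: (-3/5, 21/5) → (-291/85, -213/85); (8/5, 19/5) → (-349/85, -32/85); (-1/5, 32/5) → (-472/85, -271/85); (3, -1) → (-9/17, 53/17); (-24/5, -7/5) → (297/85, -304/85)
T3 translate by (-4, -4): (-291/85, -213/85) → (-631/85, -553/85); (-349/85, -32/85) → (-689/85, -372/85); (-472/85, -271/85) → (-812/85, -611/85); (-9/17, 53/17) → (-77/17, -15/17); (297/85, -304/85) → (-43/85, -644/85)

image vertices: (-631/85, -553/85), (-689/85, -372/85), (-812/85, -611/85), (-77/17, -15/17), (-43/85, -644/85)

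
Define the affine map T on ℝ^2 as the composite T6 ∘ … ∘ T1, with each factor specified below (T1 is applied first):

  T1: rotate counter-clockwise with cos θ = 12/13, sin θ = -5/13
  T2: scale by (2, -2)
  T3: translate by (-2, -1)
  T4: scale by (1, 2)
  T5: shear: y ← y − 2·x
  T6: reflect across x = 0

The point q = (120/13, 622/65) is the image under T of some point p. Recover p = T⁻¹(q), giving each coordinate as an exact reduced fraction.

T1 = [12/13 5/13 0; -5/13 12/13 0; 0 0 1]
T2·T1 = [24/13 10/13 0; 10/13 -24/13 0; 0 0 1]
T3·…·T1 = [24/13 10/13 -2; 10/13 -24/13 -1; 0 0 1]
T4·…·T1 = [24/13 10/13 -2; 20/13 -48/13 -2; 0 0 1]
T5·…·T1 = [24/13 10/13 -2; -28/13 -68/13 2; 0 0 1]
T6·…·T1 = [-24/13 -10/13 2; -28/13 -68/13 2; 0 0 1]
det M = 8; M⁻¹ = [-17/26 5/52 29/26; 7/26 -3/13 -1/13; 0 0 1]
M⁻¹ · (120/13, 622/65)ᵀ = (-4, 1/5)ᵀ

p = (-4, 1/5)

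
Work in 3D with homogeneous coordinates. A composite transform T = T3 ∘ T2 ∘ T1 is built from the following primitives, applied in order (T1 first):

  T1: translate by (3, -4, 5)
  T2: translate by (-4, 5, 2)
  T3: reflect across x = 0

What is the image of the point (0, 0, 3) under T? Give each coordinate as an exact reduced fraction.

T1 translate by (3, -4, 5): (0, 0, 3) → (3, -4, 8)
T2 translate by (-4, 5, 2): (3, -4, 8) → (-1, 1, 10)
T3 reflect across x = 0: (-1, 1, 10) → (1, 1, 10)

T(p) = (1, 1, 10)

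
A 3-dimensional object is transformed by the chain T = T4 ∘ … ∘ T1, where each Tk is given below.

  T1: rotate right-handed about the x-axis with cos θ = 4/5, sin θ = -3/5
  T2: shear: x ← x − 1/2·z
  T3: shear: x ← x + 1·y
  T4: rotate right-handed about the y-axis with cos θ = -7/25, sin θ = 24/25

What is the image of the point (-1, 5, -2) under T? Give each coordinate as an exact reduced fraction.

T1 rotate right-handed about the x-axis with cos θ = 4/5, sin θ = -3/5: (-1, 5, -2) → (-1, 14/5, -23/5)
T2 shear: x ← x − 1/2·z: (-1, 14/5, -23/5) → (13/10, 14/5, -23/5)
T3 shear: x ← x + 1·y: (13/10, 14/5, -23/5) → (41/10, 14/5, -23/5)
T4 rotate right-handed about the y-axis with cos θ = -7/25, sin θ = 24/25: (41/10, 14/5, -23/5) → (-1391/250, 14/5, -331/125)

T(p) = (-1391/250, 14/5, -331/125)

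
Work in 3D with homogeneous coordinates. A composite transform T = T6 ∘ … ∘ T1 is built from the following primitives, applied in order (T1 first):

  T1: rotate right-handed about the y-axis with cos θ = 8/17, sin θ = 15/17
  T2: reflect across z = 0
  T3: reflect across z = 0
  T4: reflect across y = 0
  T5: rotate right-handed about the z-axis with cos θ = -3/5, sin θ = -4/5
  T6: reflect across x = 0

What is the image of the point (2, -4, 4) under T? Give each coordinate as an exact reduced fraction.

T(p) = (-44/85, -508/85, 2/17)

T1 rotate right-handed about the y-axis with cos θ = 8/17, sin θ = 15/17: (2, -4, 4) → (76/17, -4, 2/17)
T2 reflect across z = 0: (76/17, -4, 2/17) → (76/17, -4, -2/17)
T3 reflect across z = 0: (76/17, -4, -2/17) → (76/17, -4, 2/17)
T4 reflect across y = 0: (76/17, -4, 2/17) → (76/17, 4, 2/17)
T5 rotate right-handed about the z-axis with cos θ = -3/5, sin θ = -4/5: (76/17, 4, 2/17) → (44/85, -508/85, 2/17)
T6 reflect across x = 0: (44/85, -508/85, 2/17) → (-44/85, -508/85, 2/17)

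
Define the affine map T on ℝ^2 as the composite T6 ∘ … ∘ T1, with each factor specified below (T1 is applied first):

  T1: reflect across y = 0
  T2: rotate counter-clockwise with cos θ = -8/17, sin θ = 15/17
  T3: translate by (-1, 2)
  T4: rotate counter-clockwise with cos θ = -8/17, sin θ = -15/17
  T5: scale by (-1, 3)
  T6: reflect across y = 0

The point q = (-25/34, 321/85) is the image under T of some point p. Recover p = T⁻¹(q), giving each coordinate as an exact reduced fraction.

p = (-3/2, 6/5)

T1 = [1 0 0; 0 -1 0; 0 0 1]
T2·T1 = [-8/17 15/17 0; 15/17 8/17 0; 0 0 1]
T3·…·T1 = [-8/17 15/17 -1; 15/17 8/17 2; 0 0 1]
T4·…·T1 = [1 0 38/17; 0 -1 -1/17; 0 0 1]
T5·…·T1 = [-1 0 -38/17; 0 -3 -3/17; 0 0 1]
T6·…·T1 = [-1 0 -38/17; 0 3 3/17; 0 0 1]
det M = -3; M⁻¹ = [-1 0 -38/17; 0 1/3 -1/17; 0 0 1]
M⁻¹ · (-25/34, 321/85)ᵀ = (-3/2, 6/5)ᵀ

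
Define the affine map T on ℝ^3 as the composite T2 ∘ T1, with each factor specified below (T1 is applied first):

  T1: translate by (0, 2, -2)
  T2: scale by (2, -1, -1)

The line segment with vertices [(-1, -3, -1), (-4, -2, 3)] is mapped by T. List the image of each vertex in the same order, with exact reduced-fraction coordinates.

image vertices: (-2, 1, 3), (-8, 0, -1)

T1 translate by (0, 2, -2): (-1, -3, -1) → (-1, -1, -3); (-4, -2, 3) → (-4, 0, 1)
T2 scale by (2, -1, -1): (-1, -1, -3) → (-2, 1, 3); (-4, 0, 1) → (-8, 0, -1)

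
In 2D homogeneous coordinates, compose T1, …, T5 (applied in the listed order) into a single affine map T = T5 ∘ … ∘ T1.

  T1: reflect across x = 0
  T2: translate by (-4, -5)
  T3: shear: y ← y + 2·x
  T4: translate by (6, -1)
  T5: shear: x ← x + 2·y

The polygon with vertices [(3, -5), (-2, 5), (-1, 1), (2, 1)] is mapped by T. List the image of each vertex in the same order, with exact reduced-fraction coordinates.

image vertices: (-51, -25), (-6, -5), (-19, -11), (-34, -17)

T1 reflect across x = 0: (3, -5) → (-3, -5); (-2, 5) → (2, 5); (-1, 1) → (1, 1); (2, 1) → (-2, 1)
T2 translate by (-4, -5): (-3, -5) → (-7, -10); (2, 5) → (-2, 0); (1, 1) → (-3, -4); (-2, 1) → (-6, -4)
T3 shear: y ← y + 2·x: (-7, -10) → (-7, -24); (-2, 0) → (-2, -4); (-3, -4) → (-3, -10); (-6, -4) → (-6, -16)
T4 translate by (6, -1): (-7, -24) → (-1, -25); (-2, -4) → (4, -5); (-3, -10) → (3, -11); (-6, -16) → (0, -17)
T5 shear: x ← x + 2·y: (-1, -25) → (-51, -25); (4, -5) → (-6, -5); (3, -11) → (-19, -11); (0, -17) → (-34, -17)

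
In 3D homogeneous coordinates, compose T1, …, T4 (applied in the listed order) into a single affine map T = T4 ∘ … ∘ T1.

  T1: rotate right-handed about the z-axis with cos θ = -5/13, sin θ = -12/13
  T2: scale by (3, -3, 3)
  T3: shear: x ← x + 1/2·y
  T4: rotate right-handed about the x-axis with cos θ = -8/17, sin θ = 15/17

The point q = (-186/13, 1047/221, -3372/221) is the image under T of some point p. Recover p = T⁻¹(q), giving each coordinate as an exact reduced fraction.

T1 = [-5/13 12/13 0 0; -12/13 -5/13 0 0; 0 0 1 0; 0 0 0 1]
T2·T1 = [-15/13 36/13 0 0; 36/13 15/13 0 0; 0 0 3 0; 0 0 0 1]
T3·…·T1 = [3/13 87/26 0 0; 36/13 15/13 0 0; 0 0 3 0; 0 0 0 1]
T4·…·T1 = [3/13 87/26 0 0; -288/221 -120/221 -45/17 0; 540/221 225/221 -24/17 0; 0 0 0 1]
det M = -27; M⁻¹ = [-5/39 -116/663 145/442 0; 4/13 8/663 -5/221 0; 0 -5/17 -8/51 0; 0 0 0 1]
M⁻¹ · (-186/13, 1047/221, -3372/221)ᵀ = (-4, -4, 1)ᵀ

p = (-4, -4, 1)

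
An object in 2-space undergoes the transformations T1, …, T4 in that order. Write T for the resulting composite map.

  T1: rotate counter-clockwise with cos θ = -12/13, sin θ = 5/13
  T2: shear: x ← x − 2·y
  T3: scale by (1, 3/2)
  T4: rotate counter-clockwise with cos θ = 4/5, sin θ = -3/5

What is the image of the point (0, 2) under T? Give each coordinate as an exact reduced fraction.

T1 rotate counter-clockwise with cos θ = -12/13, sin θ = 5/13: (0, 2) → (-10/13, -24/13)
T2 shear: x ← x − 2·y: (-10/13, -24/13) → (38/13, -24/13)
T3 scale by (1, 3/2): (38/13, -24/13) → (38/13, -36/13)
T4 rotate counter-clockwise with cos θ = 4/5, sin θ = -3/5: (38/13, -36/13) → (44/65, -258/65)

T(p) = (44/65, -258/65)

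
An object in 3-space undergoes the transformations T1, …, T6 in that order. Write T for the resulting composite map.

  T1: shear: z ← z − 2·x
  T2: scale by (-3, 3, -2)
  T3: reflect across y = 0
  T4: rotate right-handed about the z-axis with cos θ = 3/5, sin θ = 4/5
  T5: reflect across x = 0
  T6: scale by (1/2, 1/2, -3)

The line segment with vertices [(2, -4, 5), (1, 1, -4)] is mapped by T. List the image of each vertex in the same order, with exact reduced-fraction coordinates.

image vertices: (33/5, 6/5, 6), (-3/10, -21/10, -36)

T1 shear: z ← z − 2·x: (2, -4, 5) → (2, -4, 1); (1, 1, -4) → (1, 1, -6)
T2 scale by (-3, 3, -2): (2, -4, 1) → (-6, -12, -2); (1, 1, -6) → (-3, 3, 12)
T3 reflect across y = 0: (-6, -12, -2) → (-6, 12, -2); (-3, 3, 12) → (-3, -3, 12)
T4 rotate right-handed about the z-axis with cos θ = 3/5, sin θ = 4/5: (-6, 12, -2) → (-66/5, 12/5, -2); (-3, -3, 12) → (3/5, -21/5, 12)
T5 reflect across x = 0: (-66/5, 12/5, -2) → (66/5, 12/5, -2); (3/5, -21/5, 12) → (-3/5, -21/5, 12)
T6 scale by (1/2, 1/2, -3): (66/5, 12/5, -2) → (33/5, 6/5, 6); (-3/5, -21/5, 12) → (-3/10, -21/10, -36)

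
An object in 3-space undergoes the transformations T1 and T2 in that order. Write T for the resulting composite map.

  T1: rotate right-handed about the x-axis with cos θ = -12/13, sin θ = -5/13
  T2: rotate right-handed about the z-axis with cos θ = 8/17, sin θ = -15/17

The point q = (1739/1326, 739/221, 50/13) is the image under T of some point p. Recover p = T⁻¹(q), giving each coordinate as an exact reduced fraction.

T1 = [1 0 0 0; 0 -12/13 5/13 0; 0 -5/13 -12/13 0; 0 0 0 1]
T2·T1 = [8/17 -180/221 75/221 0; -15/17 -96/221 40/221 0; 0 -5/13 -12/13 0; 0 0 0 1]
det M = 1; M⁻¹ = [8/17 -15/17 0 0; -180/221 -96/221 -5/13 0; 75/221 40/221 -12/13 0; 0 0 0 1]
M⁻¹ · (1739/1326, 739/221, 50/13)ᵀ = (-7/3, -4, -5/2)ᵀ

p = (-7/3, -4, -5/2)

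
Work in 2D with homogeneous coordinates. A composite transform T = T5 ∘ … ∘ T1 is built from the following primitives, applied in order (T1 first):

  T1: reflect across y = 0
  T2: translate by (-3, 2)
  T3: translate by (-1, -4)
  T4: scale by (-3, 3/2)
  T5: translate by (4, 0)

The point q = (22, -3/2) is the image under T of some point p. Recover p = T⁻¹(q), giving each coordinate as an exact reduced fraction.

p = (-2, -1)

T1 = [1 0 0; 0 -1 0; 0 0 1]
T2·T1 = [1 0 -3; 0 -1 2; 0 0 1]
T3·…·T1 = [1 0 -4; 0 -1 -2; 0 0 1]
T4·…·T1 = [-3 0 12; 0 -3/2 -3; 0 0 1]
T5·…·T1 = [-3 0 16; 0 -3/2 -3; 0 0 1]
det M = 9/2; M⁻¹ = [-1/3 0 16/3; 0 -2/3 -2; 0 0 1]
M⁻¹ · (22, -3/2)ᵀ = (-2, -1)ᵀ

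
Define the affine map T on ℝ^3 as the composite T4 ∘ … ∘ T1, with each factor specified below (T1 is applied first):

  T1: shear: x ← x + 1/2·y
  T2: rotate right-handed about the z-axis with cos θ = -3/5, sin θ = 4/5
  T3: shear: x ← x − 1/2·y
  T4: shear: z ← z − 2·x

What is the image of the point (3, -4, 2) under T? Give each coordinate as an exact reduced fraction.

T1 shear: x ← x + 1/2·y: (3, -4, 2) → (1, -4, 2)
T2 rotate right-handed about the z-axis with cos θ = -3/5, sin θ = 4/5: (1, -4, 2) → (13/5, 16/5, 2)
T3 shear: x ← x − 1/2·y: (13/5, 16/5, 2) → (1, 16/5, 2)
T4 shear: z ← z − 2·x: (1, 16/5, 2) → (1, 16/5, 0)

T(p) = (1, 16/5, 0)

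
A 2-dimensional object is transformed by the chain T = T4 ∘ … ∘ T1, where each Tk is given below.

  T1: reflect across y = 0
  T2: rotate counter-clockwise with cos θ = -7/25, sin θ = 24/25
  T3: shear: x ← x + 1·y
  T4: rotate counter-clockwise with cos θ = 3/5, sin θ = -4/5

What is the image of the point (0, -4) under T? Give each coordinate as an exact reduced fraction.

T(p) = (-484/125, 412/125)

T1 reflect across y = 0: (0, -4) → (0, 4)
T2 rotate counter-clockwise with cos θ = -7/25, sin θ = 24/25: (0, 4) → (-96/25, -28/25)
T3 shear: x ← x + 1·y: (-96/25, -28/25) → (-124/25, -28/25)
T4 rotate counter-clockwise with cos θ = 3/5, sin θ = -4/5: (-124/25, -28/25) → (-484/125, 412/125)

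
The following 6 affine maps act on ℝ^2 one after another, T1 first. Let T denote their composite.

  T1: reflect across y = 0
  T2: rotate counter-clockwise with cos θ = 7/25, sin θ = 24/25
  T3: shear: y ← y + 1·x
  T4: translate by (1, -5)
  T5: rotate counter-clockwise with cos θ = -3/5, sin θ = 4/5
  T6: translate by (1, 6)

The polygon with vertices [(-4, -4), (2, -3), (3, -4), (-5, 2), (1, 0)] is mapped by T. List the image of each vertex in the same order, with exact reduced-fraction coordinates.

T1 reflect across y = 0: (-4, -4) → (-4, 4); (2, -3) → (2, 3); (3, -4) → (3, 4); (-5, 2) → (-5, -2); (1, 0) → (1, 0)
T2 rotate counter-clockwise with cos θ = 7/25, sin θ = 24/25: (-4, 4) → (-124/25, -68/25); (2, 3) → (-58/25, 69/25); (3, 4) → (-3, 4); (-5, -2) → (13/25, -134/25); (1, 0) → (7/25, 24/25)
T3 shear: y ← y + 1·x: (-124/25, -68/25) → (-124/25, -192/25); (-58/25, 69/25) → (-58/25, 11/25); (-3, 4) → (-3, 1); (13/25, -134/25) → (13/25, -121/25); (7/25, 24/25) → (7/25, 31/25)
T4 translate by (1, -5): (-124/25, -192/25) → (-99/25, -317/25); (-58/25, 11/25) → (-33/25, -114/25); (-3, 1) → (-2, -4); (13/25, -121/25) → (38/25, -246/25); (7/25, 31/25) → (32/25, -94/25)
T5 rotate counter-clockwise with cos θ = -3/5, sin θ = 4/5: (-99/25, -317/25) → (313/25, 111/25); (-33/25, -114/25) → (111/25, 42/25); (-2, -4) → (22/5, 4/5); (38/25, -246/25) → (174/25, 178/25); (32/25, -94/25) → (56/25, 82/25)
T6 translate by (1, 6): (313/25, 111/25) → (338/25, 261/25); (111/25, 42/25) → (136/25, 192/25); (22/5, 4/5) → (27/5, 34/5); (174/25, 178/25) → (199/25, 328/25); (56/25, 82/25) → (81/25, 232/25)

image vertices: (338/25, 261/25), (136/25, 192/25), (27/5, 34/5), (199/25, 328/25), (81/25, 232/25)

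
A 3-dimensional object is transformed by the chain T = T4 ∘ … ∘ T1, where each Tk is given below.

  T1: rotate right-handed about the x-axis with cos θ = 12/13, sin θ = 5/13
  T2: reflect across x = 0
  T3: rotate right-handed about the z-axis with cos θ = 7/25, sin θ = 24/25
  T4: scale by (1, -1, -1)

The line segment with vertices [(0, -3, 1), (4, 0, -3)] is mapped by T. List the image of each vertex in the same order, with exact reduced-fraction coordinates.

T1 rotate right-handed about the x-axis with cos θ = 12/13, sin θ = 5/13: (0, -3, 1) → (0, -41/13, -3/13); (4, 0, -3) → (4, 15/13, -36/13)
T2 reflect across x = 0: (0, -41/13, -3/13) → (0, -41/13, -3/13); (4, 15/13, -36/13) → (-4, 15/13, -36/13)
T3 rotate right-handed about the z-axis with cos θ = 7/25, sin θ = 24/25: (0, -41/13, -3/13) → (984/325, -287/325, -3/13); (-4, 15/13, -36/13) → (-724/325, -1143/325, -36/13)
T4 scale by (1, -1, -1): (984/325, -287/325, -3/13) → (984/325, 287/325, 3/13); (-724/325, -1143/325, -36/13) → (-724/325, 1143/325, 36/13)

image vertices: (984/325, 287/325, 3/13), (-724/325, 1143/325, 36/13)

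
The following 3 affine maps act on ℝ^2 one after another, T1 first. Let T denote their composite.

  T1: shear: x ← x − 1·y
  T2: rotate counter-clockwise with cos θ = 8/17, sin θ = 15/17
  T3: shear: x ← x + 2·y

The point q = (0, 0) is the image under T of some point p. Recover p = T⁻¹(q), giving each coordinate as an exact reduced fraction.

T1 = [1 -1 0; 0 1 0; 0 0 1]
T2·T1 = [8/17 -23/17 0; 15/17 -7/17 0; 0 0 1]
T3·…·T1 = [38/17 -37/17 0; 15/17 -7/17 0; 0 0 1]
det M = 1; M⁻¹ = [-7/17 37/17 0; -15/17 38/17 0; 0 0 1]
M⁻¹ · (0, 0)ᵀ = (0, 0)ᵀ

p = (0, 0)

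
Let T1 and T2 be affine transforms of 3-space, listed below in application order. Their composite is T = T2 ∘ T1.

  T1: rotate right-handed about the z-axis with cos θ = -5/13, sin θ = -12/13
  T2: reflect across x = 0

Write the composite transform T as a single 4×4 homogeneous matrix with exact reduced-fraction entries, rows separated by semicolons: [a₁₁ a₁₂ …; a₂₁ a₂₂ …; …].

T1 = [-5/13 12/13 0 0; -12/13 -5/13 0 0; 0 0 1 0; 0 0 0 1]
T2·T1 = [5/13 -12/13 0 0; -12/13 -5/13 0 0; 0 0 1 0; 0 0 0 1]

T = [5/13 -12/13 0 0; -12/13 -5/13 0 0; 0 0 1 0; 0 0 0 1]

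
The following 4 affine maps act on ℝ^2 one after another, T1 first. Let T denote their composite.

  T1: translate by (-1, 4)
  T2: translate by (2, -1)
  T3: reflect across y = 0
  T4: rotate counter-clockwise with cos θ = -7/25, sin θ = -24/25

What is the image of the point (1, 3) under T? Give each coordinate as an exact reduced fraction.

T1 translate by (-1, 4): (1, 3) → (0, 7)
T2 translate by (2, -1): (0, 7) → (2, 6)
T3 reflect across y = 0: (2, 6) → (2, -6)
T4 rotate counter-clockwise with cos θ = -7/25, sin θ = -24/25: (2, -6) → (-158/25, -6/25)

T(p) = (-158/25, -6/25)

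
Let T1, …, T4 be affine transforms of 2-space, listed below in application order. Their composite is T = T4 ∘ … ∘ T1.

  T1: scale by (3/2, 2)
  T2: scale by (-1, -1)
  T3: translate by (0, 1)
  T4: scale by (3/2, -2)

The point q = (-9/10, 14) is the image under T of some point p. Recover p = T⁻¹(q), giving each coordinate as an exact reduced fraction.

T1 = [3/2 0 0; 0 2 0; 0 0 1]
T2·T1 = [-3/2 0 0; 0 -2 0; 0 0 1]
T3·…·T1 = [-3/2 0 0; 0 -2 1; 0 0 1]
T4·…·T1 = [-9/4 0 0; 0 4 -2; 0 0 1]
det M = -9; M⁻¹ = [-4/9 0 0; 0 1/4 1/2; 0 0 1]
M⁻¹ · (-9/10, 14)ᵀ = (2/5, 4)ᵀ

p = (2/5, 4)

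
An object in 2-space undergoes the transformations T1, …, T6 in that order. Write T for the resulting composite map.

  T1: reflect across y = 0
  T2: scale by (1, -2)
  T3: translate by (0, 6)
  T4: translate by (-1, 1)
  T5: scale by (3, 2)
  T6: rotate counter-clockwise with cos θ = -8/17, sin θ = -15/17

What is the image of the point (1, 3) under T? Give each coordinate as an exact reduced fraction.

T(p) = (390/17, -208/17)

T1 reflect across y = 0: (1, 3) → (1, -3)
T2 scale by (1, -2): (1, -3) → (1, 6)
T3 translate by (0, 6): (1, 6) → (1, 12)
T4 translate by (-1, 1): (1, 12) → (0, 13)
T5 scale by (3, 2): (0, 13) → (0, 26)
T6 rotate counter-clockwise with cos θ = -8/17, sin θ = -15/17: (0, 26) → (390/17, -208/17)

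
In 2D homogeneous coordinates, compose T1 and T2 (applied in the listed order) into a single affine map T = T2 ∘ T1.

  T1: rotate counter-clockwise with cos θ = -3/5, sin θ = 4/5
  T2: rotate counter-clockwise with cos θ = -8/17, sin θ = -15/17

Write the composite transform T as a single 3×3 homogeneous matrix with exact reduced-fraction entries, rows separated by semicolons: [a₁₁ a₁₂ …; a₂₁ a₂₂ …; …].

T = [84/85 -13/85 0; 13/85 84/85 0; 0 0 1]

T1 = [-3/5 -4/5 0; 4/5 -3/5 0; 0 0 1]
T2·T1 = [84/85 -13/85 0; 13/85 84/85 0; 0 0 1]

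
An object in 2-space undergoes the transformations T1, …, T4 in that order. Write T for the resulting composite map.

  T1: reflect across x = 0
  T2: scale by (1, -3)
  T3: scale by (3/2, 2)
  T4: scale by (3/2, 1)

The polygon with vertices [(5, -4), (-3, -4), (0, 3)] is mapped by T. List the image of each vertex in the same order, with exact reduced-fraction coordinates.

T1 reflect across x = 0: (5, -4) → (-5, -4); (-3, -4) → (3, -4); (0, 3) → (0, 3)
T2 scale by (1, -3): (-5, -4) → (-5, 12); (3, -4) → (3, 12); (0, 3) → (0, -9)
T3 scale by (3/2, 2): (-5, 12) → (-15/2, 24); (3, 12) → (9/2, 24); (0, -9) → (0, -18)
T4 scale by (3/2, 1): (-15/2, 24) → (-45/4, 24); (9/2, 24) → (27/4, 24); (0, -18) → (0, -18)

image vertices: (-45/4, 24), (27/4, 24), (0, -18)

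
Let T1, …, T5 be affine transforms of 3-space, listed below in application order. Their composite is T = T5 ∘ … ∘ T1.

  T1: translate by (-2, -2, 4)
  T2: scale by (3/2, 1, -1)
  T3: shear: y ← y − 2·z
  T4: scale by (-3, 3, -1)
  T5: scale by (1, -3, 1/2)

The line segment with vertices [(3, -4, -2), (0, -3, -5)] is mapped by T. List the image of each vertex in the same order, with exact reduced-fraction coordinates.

T1 translate by (-2, -2, 4): (3, -4, -2) → (1, -6, 2); (0, -3, -5) → (-2, -5, -1)
T2 scale by (3/2, 1, -1): (1, -6, 2) → (3/2, -6, -2); (-2, -5, -1) → (-3, -5, 1)
T3 shear: y ← y − 2·z: (3/2, -6, -2) → (3/2, -2, -2); (-3, -5, 1) → (-3, -7, 1)
T4 scale by (-3, 3, -1): (3/2, -2, -2) → (-9/2, -6, 2); (-3, -7, 1) → (9, -21, -1)
T5 scale by (1, -3, 1/2): (-9/2, -6, 2) → (-9/2, 18, 1); (9, -21, -1) → (9, 63, -1/2)

image vertices: (-9/2, 18, 1), (9, 63, -1/2)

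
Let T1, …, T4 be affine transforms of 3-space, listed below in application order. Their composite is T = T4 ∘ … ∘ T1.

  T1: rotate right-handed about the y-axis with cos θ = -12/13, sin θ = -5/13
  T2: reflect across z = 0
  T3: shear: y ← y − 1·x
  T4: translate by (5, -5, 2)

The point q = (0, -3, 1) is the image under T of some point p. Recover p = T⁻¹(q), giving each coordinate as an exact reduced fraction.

p = (5, -3, 1)

T1 = [-12/13 0 -5/13 0; 0 1 0 0; 5/13 0 -12/13 0; 0 0 0 1]
T2·T1 = [-12/13 0 -5/13 0; 0 1 0 0; -5/13 0 12/13 0; 0 0 0 1]
T3·…·T1 = [-12/13 0 -5/13 0; 12/13 1 5/13 0; -5/13 0 12/13 0; 0 0 0 1]
T4·…·T1 = [-12/13 0 -5/13 5; 12/13 1 5/13 -5; -5/13 0 12/13 2; 0 0 0 1]
det M = -1; M⁻¹ = [-12/13 0 -5/13 70/13; 1 1 0 0; -5/13 0 12/13 1/13; 0 0 0 1]
M⁻¹ · (0, -3, 1)ᵀ = (5, -3, 1)ᵀ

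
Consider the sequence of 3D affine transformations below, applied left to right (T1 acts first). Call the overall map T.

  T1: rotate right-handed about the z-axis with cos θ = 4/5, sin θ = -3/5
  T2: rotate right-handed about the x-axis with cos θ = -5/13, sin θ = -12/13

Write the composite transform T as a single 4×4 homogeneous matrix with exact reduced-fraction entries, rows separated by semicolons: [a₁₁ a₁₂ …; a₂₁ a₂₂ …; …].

T1 = [4/5 3/5 0 0; -3/5 4/5 0 0; 0 0 1 0; 0 0 0 1]
T2·T1 = [4/5 3/5 0 0; 3/13 -4/13 12/13 0; 36/65 -48/65 -5/13 0; 0 0 0 1]

T = [4/5 3/5 0 0; 3/13 -4/13 12/13 0; 36/65 -48/65 -5/13 0; 0 0 0 1]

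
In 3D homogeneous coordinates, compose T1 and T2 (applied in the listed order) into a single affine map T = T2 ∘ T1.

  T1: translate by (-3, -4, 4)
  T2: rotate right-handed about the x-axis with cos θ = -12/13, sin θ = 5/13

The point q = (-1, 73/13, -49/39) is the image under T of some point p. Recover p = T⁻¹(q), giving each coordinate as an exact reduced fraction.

p = (2, -5/3, -5)

T1 = [1 0 0 -3; 0 1 0 -4; 0 0 1 4; 0 0 0 1]
T2·T1 = [1 0 0 -3; 0 -12/13 -5/13 28/13; 0 5/13 -12/13 -68/13; 0 0 0 1]
det M = 1; M⁻¹ = [1 0 0 3; 0 -12/13 5/13 4; 0 -5/13 -12/13 -4; 0 0 0 1]
M⁻¹ · (-1, 73/13, -49/39)ᵀ = (2, -5/3, -5)ᵀ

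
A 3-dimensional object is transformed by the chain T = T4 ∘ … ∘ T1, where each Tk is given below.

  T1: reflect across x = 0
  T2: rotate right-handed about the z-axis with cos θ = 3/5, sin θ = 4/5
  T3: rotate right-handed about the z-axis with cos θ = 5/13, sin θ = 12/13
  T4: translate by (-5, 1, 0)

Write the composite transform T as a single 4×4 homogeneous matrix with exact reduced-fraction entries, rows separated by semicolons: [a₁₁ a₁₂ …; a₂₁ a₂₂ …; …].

T = [33/65 -56/65 0 -5; -56/65 -33/65 0 1; 0 0 1 0; 0 0 0 1]

T1 = [-1 0 0 0; 0 1 0 0; 0 0 1 0; 0 0 0 1]
T2·T1 = [-3/5 -4/5 0 0; -4/5 3/5 0 0; 0 0 1 0; 0 0 0 1]
T3·…·T1 = [33/65 -56/65 0 0; -56/65 -33/65 0 0; 0 0 1 0; 0 0 0 1]
T4·…·T1 = [33/65 -56/65 0 -5; -56/65 -33/65 0 1; 0 0 1 0; 0 0 0 1]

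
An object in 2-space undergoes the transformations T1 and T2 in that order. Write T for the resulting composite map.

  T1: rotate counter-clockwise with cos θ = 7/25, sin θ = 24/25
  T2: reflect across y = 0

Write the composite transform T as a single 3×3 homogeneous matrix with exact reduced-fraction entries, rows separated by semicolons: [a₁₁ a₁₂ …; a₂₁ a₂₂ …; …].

T = [7/25 -24/25 0; -24/25 -7/25 0; 0 0 1]

T1 = [7/25 -24/25 0; 24/25 7/25 0; 0 0 1]
T2·T1 = [7/25 -24/25 0; -24/25 -7/25 0; 0 0 1]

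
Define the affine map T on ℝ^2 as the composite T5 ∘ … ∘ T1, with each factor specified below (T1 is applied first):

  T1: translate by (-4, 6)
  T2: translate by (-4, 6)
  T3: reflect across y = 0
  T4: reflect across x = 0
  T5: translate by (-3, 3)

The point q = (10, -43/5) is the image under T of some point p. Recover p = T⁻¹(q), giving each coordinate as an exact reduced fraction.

p = (-5, -2/5)

T1 = [1 0 -4; 0 1 6; 0 0 1]
T2·T1 = [1 0 -8; 0 1 12; 0 0 1]
T3·…·T1 = [1 0 -8; 0 -1 -12; 0 0 1]
T4·…·T1 = [-1 0 8; 0 -1 -12; 0 0 1]
T5·…·T1 = [-1 0 5; 0 -1 -9; 0 0 1]
det M = 1; M⁻¹ = [-1 0 5; 0 -1 -9; 0 0 1]
M⁻¹ · (10, -43/5)ᵀ = (-5, -2/5)ᵀ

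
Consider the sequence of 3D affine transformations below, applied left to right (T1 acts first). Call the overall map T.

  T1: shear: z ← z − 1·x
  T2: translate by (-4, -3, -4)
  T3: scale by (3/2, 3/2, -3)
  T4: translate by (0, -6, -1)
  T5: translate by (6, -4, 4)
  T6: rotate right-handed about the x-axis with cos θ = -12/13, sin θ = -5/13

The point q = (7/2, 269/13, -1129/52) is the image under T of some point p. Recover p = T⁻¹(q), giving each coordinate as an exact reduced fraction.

T1 = [1 0 0 0; 0 1 0 0; -1 0 1 0; 0 0 0 1]
T2·T1 = [1 0 0 -4; 0 1 0 -3; -1 0 1 -4; 0 0 0 1]
T3·…·T1 = [3/2 0 0 -6; 0 3/2 0 -9/2; 3 0 -3 12; 0 0 0 1]
T4·…·T1 = [3/2 0 0 -6; 0 3/2 0 -21/2; 3 0 -3 11; 0 0 0 1]
T5·…·T1 = [3/2 0 0 0; 0 3/2 0 -29/2; 3 0 -3 15; 0 0 0 1]
T6·…·T1 = [3/2 0 0 0; 15/13 -18/13 -15/13 249/13; -36/13 -15/26 36/13 -215/26; 0 0 0 1]
det M = -27/4; M⁻¹ = [2/3 0 0 0; 0 -8/13 -10/39 29/3; 2/3 -5/39 4/13 5; 0 0 0 1]
M⁻¹ · (7/2, 269/13, -1129/52)ᵀ = (7/3, 5/2, -2)ᵀ

p = (7/3, 5/2, -2)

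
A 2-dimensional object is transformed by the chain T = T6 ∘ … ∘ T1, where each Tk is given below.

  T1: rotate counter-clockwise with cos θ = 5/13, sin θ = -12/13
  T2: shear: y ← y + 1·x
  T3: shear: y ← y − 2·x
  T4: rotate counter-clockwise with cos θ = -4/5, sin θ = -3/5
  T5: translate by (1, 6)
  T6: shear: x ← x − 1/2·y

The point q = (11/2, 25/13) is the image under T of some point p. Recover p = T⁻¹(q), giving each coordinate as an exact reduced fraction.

p = (-5, 0)

T1 = [5/13 12/13 0; -12/13 5/13 0; 0 0 1]
T2·T1 = [5/13 12/13 0; -7/13 17/13 0; 0 0 1]
T3·…·T1 = [5/13 12/13 0; -17/13 -7/13 0; 0 0 1]
T4·…·T1 = [-71/65 -69/65 0; 53/65 -8/65 0; 0 0 1]
T5·…·T1 = [-71/65 -69/65 1; 53/65 -8/65 6; 0 0 1]
T6·…·T1 = [-3/2 -1 -2; 53/65 -8/65 6; 0 0 1]
det M = 1; M⁻¹ = [-8/65 1 -406/65; -53/65 -3/2 479/65; 0 0 1]
M⁻¹ · (11/2, 25/13)ᵀ = (-5, 0)ᵀ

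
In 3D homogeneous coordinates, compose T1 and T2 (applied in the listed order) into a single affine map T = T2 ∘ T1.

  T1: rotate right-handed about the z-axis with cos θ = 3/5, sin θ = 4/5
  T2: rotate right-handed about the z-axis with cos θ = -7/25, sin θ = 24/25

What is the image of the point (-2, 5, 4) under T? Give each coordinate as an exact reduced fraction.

T1 rotate right-handed about the z-axis with cos θ = 3/5, sin θ = 4/5: (-2, 5, 4) → (-26/5, 7/5, 4)
T2 rotate right-handed about the z-axis with cos θ = -7/25, sin θ = 24/25: (-26/5, 7/5, 4) → (14/125, -673/125, 4)

T(p) = (14/125, -673/125, 4)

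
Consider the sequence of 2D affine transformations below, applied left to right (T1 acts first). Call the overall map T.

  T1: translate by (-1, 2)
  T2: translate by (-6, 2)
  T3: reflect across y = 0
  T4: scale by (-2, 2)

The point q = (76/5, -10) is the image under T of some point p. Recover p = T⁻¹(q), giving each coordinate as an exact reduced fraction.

T1 = [1 0 -1; 0 1 2; 0 0 1]
T2·T1 = [1 0 -7; 0 1 4; 0 0 1]
T3·…·T1 = [1 0 -7; 0 -1 -4; 0 0 1]
T4·…·T1 = [-2 0 14; 0 -2 -8; 0 0 1]
det M = 4; M⁻¹ = [-1/2 0 7; 0 -1/2 -4; 0 0 1]
M⁻¹ · (76/5, -10)ᵀ = (-3/5, 1)ᵀ

p = (-3/5, 1)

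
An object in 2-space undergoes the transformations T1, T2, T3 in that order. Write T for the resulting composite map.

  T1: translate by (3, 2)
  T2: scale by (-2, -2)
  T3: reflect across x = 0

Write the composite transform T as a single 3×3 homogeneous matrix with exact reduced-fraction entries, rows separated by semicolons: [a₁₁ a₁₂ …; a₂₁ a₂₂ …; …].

T = [2 0 6; 0 -2 -4; 0 0 1]

T1 = [1 0 3; 0 1 2; 0 0 1]
T2·T1 = [-2 0 -6; 0 -2 -4; 0 0 1]
T3·…·T1 = [2 0 6; 0 -2 -4; 0 0 1]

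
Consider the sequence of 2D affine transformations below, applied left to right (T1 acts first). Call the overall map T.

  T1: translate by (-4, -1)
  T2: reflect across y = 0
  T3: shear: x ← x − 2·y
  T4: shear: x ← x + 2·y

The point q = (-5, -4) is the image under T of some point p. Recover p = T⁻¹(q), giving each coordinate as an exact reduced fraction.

p = (-1, 5)

T1 = [1 0 -4; 0 1 -1; 0 0 1]
T2·T1 = [1 0 -4; 0 -1 1; 0 0 1]
T3·…·T1 = [1 2 -6; 0 -1 1; 0 0 1]
T4·…·T1 = [1 0 -4; 0 -1 1; 0 0 1]
det M = -1; M⁻¹ = [1 0 4; 0 -1 1; 0 0 1]
M⁻¹ · (-5, -4)ᵀ = (-1, 5)ᵀ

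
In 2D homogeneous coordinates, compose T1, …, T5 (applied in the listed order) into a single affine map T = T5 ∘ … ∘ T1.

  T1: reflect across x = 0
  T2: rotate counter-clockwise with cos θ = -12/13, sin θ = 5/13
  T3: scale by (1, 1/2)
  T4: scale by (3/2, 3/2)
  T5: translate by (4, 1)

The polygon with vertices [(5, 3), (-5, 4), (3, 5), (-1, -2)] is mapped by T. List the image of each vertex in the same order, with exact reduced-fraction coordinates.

image vertices: (239/26, -131/52), (-68/13, -17/52), (137/26, -173/52), (49/13, 139/52)

T1 reflect across x = 0: (5, 3) → (-5, 3); (-5, 4) → (5, 4); (3, 5) → (-3, 5); (-1, -2) → (1, -2)
T2 rotate counter-clockwise with cos θ = -12/13, sin θ = 5/13: (-5, 3) → (45/13, -61/13); (5, 4) → (-80/13, -23/13); (-3, 5) → (11/13, -75/13); (1, -2) → (-2/13, 29/13)
T3 scale by (1, 1/2): (45/13, -61/13) → (45/13, -61/26); (-80/13, -23/13) → (-80/13, -23/26); (11/13, -75/13) → (11/13, -75/26); (-2/13, 29/13) → (-2/13, 29/26)
T4 scale by (3/2, 3/2): (45/13, -61/26) → (135/26, -183/52); (-80/13, -23/26) → (-120/13, -69/52); (11/13, -75/26) → (33/26, -225/52); (-2/13, 29/26) → (-3/13, 87/52)
T5 translate by (4, 1): (135/26, -183/52) → (239/26, -131/52); (-120/13, -69/52) → (-68/13, -17/52); (33/26, -225/52) → (137/26, -173/52); (-3/13, 87/52) → (49/13, 139/52)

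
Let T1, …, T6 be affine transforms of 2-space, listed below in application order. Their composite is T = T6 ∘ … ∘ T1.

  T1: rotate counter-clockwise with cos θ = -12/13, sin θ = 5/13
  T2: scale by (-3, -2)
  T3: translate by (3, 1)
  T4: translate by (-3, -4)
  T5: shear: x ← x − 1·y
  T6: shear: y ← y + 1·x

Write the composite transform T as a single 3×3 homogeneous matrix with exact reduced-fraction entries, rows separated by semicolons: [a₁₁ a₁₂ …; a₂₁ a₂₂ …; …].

T = [46/13 -9/13 3; 36/13 15/13 0; 0 0 1]

T1 = [-12/13 -5/13 0; 5/13 -12/13 0; 0 0 1]
T2·T1 = [36/13 15/13 0; -10/13 24/13 0; 0 0 1]
T3·…·T1 = [36/13 15/13 3; -10/13 24/13 1; 0 0 1]
T4·…·T1 = [36/13 15/13 0; -10/13 24/13 -3; 0 0 1]
T5·…·T1 = [46/13 -9/13 3; -10/13 24/13 -3; 0 0 1]
T6·…·T1 = [46/13 -9/13 3; 36/13 15/13 0; 0 0 1]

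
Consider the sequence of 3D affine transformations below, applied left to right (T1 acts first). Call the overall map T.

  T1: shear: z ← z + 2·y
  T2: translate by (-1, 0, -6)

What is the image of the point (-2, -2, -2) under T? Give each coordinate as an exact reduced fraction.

T(p) = (-3, -2, -12)

T1 shear: z ← z + 2·y: (-2, -2, -2) → (-2, -2, -6)
T2 translate by (-1, 0, -6): (-2, -2, -6) → (-3, -2, -12)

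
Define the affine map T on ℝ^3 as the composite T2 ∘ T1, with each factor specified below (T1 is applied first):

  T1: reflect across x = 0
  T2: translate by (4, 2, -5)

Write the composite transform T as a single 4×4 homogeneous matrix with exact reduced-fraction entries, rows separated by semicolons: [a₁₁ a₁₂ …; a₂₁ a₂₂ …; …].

T1 = [-1 0 0 0; 0 1 0 0; 0 0 1 0; 0 0 0 1]
T2·T1 = [-1 0 0 4; 0 1 0 2; 0 0 1 -5; 0 0 0 1]

T = [-1 0 0 4; 0 1 0 2; 0 0 1 -5; 0 0 0 1]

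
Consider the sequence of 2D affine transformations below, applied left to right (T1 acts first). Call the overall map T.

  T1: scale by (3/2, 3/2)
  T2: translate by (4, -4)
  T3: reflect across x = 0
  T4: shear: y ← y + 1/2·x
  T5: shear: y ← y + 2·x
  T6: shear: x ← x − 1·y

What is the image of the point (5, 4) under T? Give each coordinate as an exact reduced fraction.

T1 scale by (3/2, 3/2): (5, 4) → (15/2, 6)
T2 translate by (4, -4): (15/2, 6) → (23/2, 2)
T3 reflect across x = 0: (23/2, 2) → (-23/2, 2)
T4 shear: y ← y + 1/2·x: (-23/2, 2) → (-23/2, -15/4)
T5 shear: y ← y + 2·x: (-23/2, -15/4) → (-23/2, -107/4)
T6 shear: x ← x − 1·y: (-23/2, -107/4) → (61/4, -107/4)

T(p) = (61/4, -107/4)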